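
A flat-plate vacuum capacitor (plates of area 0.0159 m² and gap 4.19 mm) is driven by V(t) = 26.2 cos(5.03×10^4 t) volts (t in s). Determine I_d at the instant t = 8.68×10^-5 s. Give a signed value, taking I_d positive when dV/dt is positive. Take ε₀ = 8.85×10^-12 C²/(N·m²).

4.16×10^-5 A

C = ε₀A/d = (8.85×10^-12)(0.0159)/(4.19×10^-3) = 3.358×10^-11 F. dV/dt = V₀ω·−sin(ωt); at ωt = 4.36604 rad this factor is 0.9406.
I_d = C dV/dt = (3.358×10^-11)(26.2)(5.03×10^4)(0.9406) = 4.16×10^-5 A.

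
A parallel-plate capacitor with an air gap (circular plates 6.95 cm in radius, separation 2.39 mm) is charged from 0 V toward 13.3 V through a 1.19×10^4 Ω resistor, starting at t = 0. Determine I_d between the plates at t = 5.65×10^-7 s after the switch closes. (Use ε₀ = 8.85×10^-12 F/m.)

With C = ε₀A/d = (8.85×10^-12)(0.01517)/(2.39×10^-3) = 5.617×10^-11 F, the time constant is τ = RC = 6.684×10^-7 s, so t/τ = 0.8453 and e^(−t/τ) = 0.4294.
I_d = I_cond = (V₀/R) e^(−t/τ) = (1.118×10^-3)(0.4294) = 4.80×10^-4 A.

4.80×10^-4 A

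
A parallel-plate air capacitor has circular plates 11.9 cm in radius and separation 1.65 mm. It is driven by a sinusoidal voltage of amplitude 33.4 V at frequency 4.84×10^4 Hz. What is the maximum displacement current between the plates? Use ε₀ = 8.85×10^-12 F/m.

(dE/dt)_max = V₀ω/d = 6.156×10^9 V/(m·s); ω = 2πf = 3.041×10^5 rad/s.
I_d,max = ε₀ A (dE/dt)_max = (8.85×10^-12)(0.04449)(6.156×10^9) = 2.42×10^-3 A.

2.42×10^-3 A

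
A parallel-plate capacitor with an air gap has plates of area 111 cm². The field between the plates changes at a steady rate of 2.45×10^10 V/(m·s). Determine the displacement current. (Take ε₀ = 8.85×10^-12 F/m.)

With a uniform field, Φ_E = EA, so I_d = ε₀ A dE/dt = 2.41×10^-3 A.

2.41×10^-3 A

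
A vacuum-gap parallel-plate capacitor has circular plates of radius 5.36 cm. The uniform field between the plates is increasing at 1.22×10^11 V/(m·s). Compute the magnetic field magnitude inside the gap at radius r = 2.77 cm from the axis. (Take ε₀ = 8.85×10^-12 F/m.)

1.88×10^-8 T

I_d = ε₀ dΦ_E/dt = ε₀ πR² (dE/dt) = (8.85×10^-12)(9.026×10^-3)(1.22×10^11) = 9.745×10^-3 A through the full plate area.
For r < R the Ampère–Maxwell law gives B(2πr) = μ₀ I_d (r²/R²), so B = μ₀ I_d r/(2πR²) = (4π×10^-7)(9.745×10^-3)(0.0277)/(2π·0.0536²) = 1.88×10^-8 T.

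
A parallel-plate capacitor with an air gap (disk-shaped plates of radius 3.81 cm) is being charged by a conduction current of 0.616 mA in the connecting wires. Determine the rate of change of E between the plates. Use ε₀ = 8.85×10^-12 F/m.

Charge continuity gives I_d = I = 6.16×10^-4 A between the plates.
Since I_d = ε₀ A dE/dt, dE/dt = I_d/(ε₀A) = (6.16×10^-4)/((8.85×10^-12)(4.560×10^-3)) = 1.53×10^10 V/(m·s).

1.53×10^10 V/(m·s)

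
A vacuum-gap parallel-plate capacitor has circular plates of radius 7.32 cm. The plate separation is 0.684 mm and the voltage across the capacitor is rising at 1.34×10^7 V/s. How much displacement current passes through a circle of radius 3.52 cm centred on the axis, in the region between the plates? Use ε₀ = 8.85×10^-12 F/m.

I_d = C dV/dt with C = ε₀πR²/d = 2.178×10^-10 F, so I_d = (2.178×10^-10)(1.34×10^7) = 2.919×10^-3 A.
Through an area πr² the displacement current is I_d·(πr²/πR²) = I_d (r/R)² = 6.75×10^-4 A.

6.75×10^-4 A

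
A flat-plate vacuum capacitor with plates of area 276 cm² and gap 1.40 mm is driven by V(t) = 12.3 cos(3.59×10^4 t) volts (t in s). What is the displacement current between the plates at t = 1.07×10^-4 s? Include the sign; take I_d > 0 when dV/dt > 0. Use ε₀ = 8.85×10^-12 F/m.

4.96×10^-5 A

C = ε₀A/d = (8.85×10^-12)(0.0276)/(1.40×10^-3) = 1.745×10^-10 F. dV/dt = V₀ω·−sin(ωt); at ωt = 3.8413 rad this factor is 0.6440.
I_d = C dV/dt = (1.745×10^-10)(12.3)(3.59×10^4)(0.6440) = 4.96×10^-5 A.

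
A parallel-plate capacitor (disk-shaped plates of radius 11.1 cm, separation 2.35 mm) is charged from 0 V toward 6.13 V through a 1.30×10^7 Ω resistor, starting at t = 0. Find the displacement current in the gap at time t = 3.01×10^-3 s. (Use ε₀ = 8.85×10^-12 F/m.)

9.63×10^-8 A

C = ε₀A/d = (8.85×10^-12)(0.03871)/(2.35×10^-3) = 1.458×10^-10 F, so τ = RC = 1.895×10^-3 s.
The conduction current is I(t) = (V₀/R) e^(−t/τ), and the displacement current between the plates equals it.
t/τ = 1.588; I_d = (6.13/1.30×10^7) · e^(−1.588) = (4.715×10^-7)(0.2043) = 9.63×10^-8 A.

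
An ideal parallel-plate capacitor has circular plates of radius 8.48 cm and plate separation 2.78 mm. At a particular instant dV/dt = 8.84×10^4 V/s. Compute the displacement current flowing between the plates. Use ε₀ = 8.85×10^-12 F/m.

C = ε₀A/d = (8.85×10^-12)(0.02259)/(2.78×10^-3) = 7.191×10^-11 F.
I_d = C dV/dt = (7.191×10^-11)(8.84×10^4) = 6.36×10^-6 A.

6.36×10^-6 A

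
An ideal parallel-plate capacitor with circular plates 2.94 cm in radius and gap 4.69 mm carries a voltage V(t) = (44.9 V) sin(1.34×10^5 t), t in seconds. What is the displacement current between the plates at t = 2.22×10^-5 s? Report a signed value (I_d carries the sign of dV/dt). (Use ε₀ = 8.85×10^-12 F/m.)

dV/dt = (44.9)(1.34×10^5)·cos(2.9748) = -5.933×10^6 V/s.
I_d = C dV/dt with C = ε₀A/d = (8.85×10^-12)(2.715×10^-3)/(4.69×10^-3) = 5.123×10^-12 F, so I_d = (5.123×10^-12)(-5.933×10^6) = -3.04×10^-5 A.

-3.04×10^-5 A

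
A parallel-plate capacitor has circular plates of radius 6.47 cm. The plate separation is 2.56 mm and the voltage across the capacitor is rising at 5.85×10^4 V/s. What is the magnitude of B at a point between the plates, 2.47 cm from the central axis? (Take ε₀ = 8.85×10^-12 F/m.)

3.14×10^-12 T

With E = V/d, dE/dt = 2.285×10^7 V/(m·s) and πR² = 0.01315 m², giving I_d = ε₀ πR² dE/dt = 2.659×10^-6 A.
For r < R the Ampère–Maxwell law gives B(2πr) = μ₀ I_d (r²/R²), so B = μ₀ I_d r/(2πR²) = (4π×10^-7)(2.659×10^-6)(0.0247)/(2π·0.0647²) = 3.14×10^-12 T.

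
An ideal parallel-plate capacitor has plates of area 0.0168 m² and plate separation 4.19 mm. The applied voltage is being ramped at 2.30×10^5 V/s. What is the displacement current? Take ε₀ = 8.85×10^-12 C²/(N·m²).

E = V/d so dE/dt = (dV/dt)/d = 5.489×10^7 V/(m·s), and I_d = ε₀ A dE/dt = (8.85×10^-12)(0.0168)(5.489×10^7) = 8.16×10^-6 A.

8.16×10^-6 A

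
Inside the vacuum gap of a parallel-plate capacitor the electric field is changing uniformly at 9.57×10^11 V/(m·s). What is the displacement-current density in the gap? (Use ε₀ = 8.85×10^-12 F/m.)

8.47 A/m²

J_d = ε₀ ∂E/∂t, so J_d = 8.47 A/m².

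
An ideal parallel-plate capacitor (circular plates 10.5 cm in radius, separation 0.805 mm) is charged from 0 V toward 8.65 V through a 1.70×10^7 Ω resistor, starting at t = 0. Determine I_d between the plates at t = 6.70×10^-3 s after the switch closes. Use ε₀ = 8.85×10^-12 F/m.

With C = ε₀A/d = (8.85×10^-12)(0.03464)/(8.05×10^-4) = 3.808×10^-10 F, the time constant is τ = RC = 6.474×10^-3 s, so t/τ = 1.035 and e^(−t/τ) = 0.3552.
I_d = I_cond = (V₀/R) e^(−t/τ) = (5.088×10^-7)(0.3552) = 1.81×10^-7 A.

1.81×10^-7 A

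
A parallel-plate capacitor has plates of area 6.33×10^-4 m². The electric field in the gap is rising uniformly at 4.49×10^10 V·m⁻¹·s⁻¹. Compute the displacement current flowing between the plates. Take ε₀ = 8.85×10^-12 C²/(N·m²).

2.52×10^-4 A

I_d = ε₀ A (dE/dt) = (8.85×10^-12)(6.33×10^-4 m²)(4.49×10^10) = 2.52×10^-4 A.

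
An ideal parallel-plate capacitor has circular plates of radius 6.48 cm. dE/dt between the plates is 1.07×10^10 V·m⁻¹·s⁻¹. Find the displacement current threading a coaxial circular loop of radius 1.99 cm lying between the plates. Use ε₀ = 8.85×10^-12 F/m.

Total displacement current: I_d = ε₀(πR²)(dE/dt) = (8.85×10^-12)(0.01319)(1.07×10^10) = 1.249×10^-3 A.
Through an area πr² the displacement current is I_d·(πr²/πR²) = I_d (r/R)² = 1.18×10^-4 A.

1.18×10^-4 A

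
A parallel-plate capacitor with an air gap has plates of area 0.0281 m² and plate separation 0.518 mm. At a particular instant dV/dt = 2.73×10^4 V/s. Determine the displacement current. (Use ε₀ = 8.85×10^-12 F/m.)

The field between the plates is E = V/d, so dE/dt = (2.73×10^4)/(5.18×10^-4 m) = 5.270×10^7 V/(m·s).
I_d = ε₀ A (dE/dt) = (8.85×10^-12)(0.0281)(5.270×10^7) = 1.31×10^-5 A.

1.31×10^-5 A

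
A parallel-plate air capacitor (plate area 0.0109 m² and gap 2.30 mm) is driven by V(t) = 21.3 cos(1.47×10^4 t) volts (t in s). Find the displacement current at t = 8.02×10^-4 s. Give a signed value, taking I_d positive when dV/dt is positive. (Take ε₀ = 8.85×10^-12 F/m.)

dE/dt = (V₀ω/d)·−sin(ωt) with ωt = 11.7894 rad: (21.3)(1.47×10^4)(0.7011)/(2.30×10^-3) = 9.544×10^7 V/(m·s).
I_d = ε₀ A dE/dt = (8.85×10^-12)(0.0109)(9.544×10^7) = 9.21×10^-6 A.

9.21×10^-6 A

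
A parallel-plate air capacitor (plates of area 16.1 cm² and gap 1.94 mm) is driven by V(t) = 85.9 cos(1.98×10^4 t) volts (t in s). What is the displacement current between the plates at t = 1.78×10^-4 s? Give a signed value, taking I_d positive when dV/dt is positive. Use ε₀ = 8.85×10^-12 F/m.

4.67×10^-6 A

dE/dt = (V₀ω/d)·−sin(ωt) with ωt = 3.5244 rad: (85.9)(1.98×10^4)(0.3735)/(1.94×10^-3) = 3.275×10^8 V/(m·s).
I_d = ε₀ A dE/dt = (8.85×10^-12)(1.61×10^-3)(3.275×10^8) = 4.67×10^-6 A.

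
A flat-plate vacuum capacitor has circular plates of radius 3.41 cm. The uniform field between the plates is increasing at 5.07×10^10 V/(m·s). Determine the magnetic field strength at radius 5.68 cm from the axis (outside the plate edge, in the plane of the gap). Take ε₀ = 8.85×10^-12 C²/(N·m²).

Through the whole plate area (πR² = 3.653×10^-3 m²), I_d = ε₀ πR² dE/dt = 1.639×10^-3 A.
Outside the plates the loop encloses all of I_d, so B·2πr = μ₀ I_d and B = 5.77×10^-9 T.

5.77×10^-9 T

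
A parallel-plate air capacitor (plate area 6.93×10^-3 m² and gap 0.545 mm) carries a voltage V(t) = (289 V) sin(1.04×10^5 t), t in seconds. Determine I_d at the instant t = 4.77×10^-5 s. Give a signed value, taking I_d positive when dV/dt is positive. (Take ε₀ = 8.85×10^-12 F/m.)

8.32×10^-4 A

dE/dt = (V₀ω/d)·cos(ωt) with ωt = 4.9608 rad: (289)(1.04×10^5)(0.2459)/(5.45×10^-4) = 1.356×10^10 V/(m·s).
I_d = ε₀ A dE/dt = (8.85×10^-12)(6.93×10^-3)(1.356×10^10) = 8.32×10^-4 A.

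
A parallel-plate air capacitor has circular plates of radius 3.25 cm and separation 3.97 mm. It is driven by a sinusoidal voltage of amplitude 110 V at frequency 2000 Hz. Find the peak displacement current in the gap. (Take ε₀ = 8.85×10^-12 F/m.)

C = ε₀A/d = (8.85×10^-12)(3.318×10^-3)/(3.97×10^-3) = 7.397×10^-12 F; ω = 2πf = 1.257×10^4 rad/s.
I_d = C dV/dt, so |I_d|_max = C V₀ ω = (7.397×10^-12)(110)(1.257×10^4) = 1.02×10^-5 A.

1.02×10^-5 A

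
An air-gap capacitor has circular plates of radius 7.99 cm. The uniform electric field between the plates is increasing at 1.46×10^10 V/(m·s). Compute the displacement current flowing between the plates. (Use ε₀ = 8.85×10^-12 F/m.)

With a uniform field, Φ_E = EA, so I_d = ε₀ A dE/dt = 2.59×10^-3 A.

2.59×10^-3 A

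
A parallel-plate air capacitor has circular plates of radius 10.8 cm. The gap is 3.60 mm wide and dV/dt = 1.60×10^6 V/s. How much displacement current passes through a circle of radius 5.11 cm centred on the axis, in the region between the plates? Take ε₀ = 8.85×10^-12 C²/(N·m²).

3.23×10^-5 A

dE/dt = (dV/dt)/d = 4.444×10^8 V/(m·s); I_d = ε₀(πR²)(dE/dt) = (8.85×10^-12)(0.03664)(4.444×10^8) = 1.441×10^-4 A.
The field is uniform, so I_d,enc = I_d (r/R)² = (1.441×10^-4)(5.11/10.8)² = 3.23×10^-5 A.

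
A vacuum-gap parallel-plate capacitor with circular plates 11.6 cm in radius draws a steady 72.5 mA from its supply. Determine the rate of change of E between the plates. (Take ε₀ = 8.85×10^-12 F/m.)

1.94×10^11 V/(m·s)

Charge continuity gives I_d = I = 0.0725 A between the plates.
Since I_d = ε₀ A dE/dt, dE/dt = I_d/(ε₀A) = (0.0725)/((8.85×10^-12)(0.04227)) = 1.94×10^11 V/(m·s).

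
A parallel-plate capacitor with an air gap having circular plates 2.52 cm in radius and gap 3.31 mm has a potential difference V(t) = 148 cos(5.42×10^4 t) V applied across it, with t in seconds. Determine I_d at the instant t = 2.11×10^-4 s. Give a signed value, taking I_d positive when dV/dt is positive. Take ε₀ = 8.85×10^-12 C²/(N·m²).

dE/dt = (V₀ω/d)·−sin(ωt) with ωt = 11.4362 rad: (148)(5.42×10^4)(0.9045)/(3.31×10^-3) = 2.192×10^9 V/(m·s).
I_d = ε₀ A dE/dt = (8.85×10^-12)(1.995×10^-3)(2.192×10^9) = 3.87×10^-5 A.

3.87×10^-5 A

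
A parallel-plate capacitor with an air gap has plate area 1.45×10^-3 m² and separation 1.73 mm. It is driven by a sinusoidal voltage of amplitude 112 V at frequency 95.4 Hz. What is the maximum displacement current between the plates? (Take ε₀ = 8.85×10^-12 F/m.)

4.98×10^-7 A

(dE/dt)_max = V₀ω/d = 3.881×10^7 V/(m·s); ω = 2πf = 599.4 rad/s.
I_d,max = ε₀ A (dE/dt)_max = (8.85×10^-12)(1.45×10^-3)(3.881×10^7) = 4.98×10^-7 A.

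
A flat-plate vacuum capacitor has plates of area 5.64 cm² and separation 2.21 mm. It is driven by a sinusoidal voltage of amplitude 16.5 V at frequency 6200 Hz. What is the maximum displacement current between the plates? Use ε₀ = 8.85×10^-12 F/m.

(dE/dt)_max = V₀ω/d = 2.909×10^8 V/(m·s); ω = 2πf = 3.896×10^4 rad/s.
I_d,max = ε₀ A (dE/dt)_max = (8.85×10^-12)(5.64×10^-4)(2.909×10^8) = 1.45×10^-6 A.

1.45×10^-6 A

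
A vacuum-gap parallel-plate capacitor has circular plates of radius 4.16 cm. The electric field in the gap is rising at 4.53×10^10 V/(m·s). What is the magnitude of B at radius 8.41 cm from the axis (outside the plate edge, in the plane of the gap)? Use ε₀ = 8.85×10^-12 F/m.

5.18×10^-9 T

Through the whole plate area (πR² = 5.437×10^-3 m²), I_d = ε₀ πR² dE/dt = 2.180×10^-3 A.
With r > R the enclosed displacement current is the full I_d; B = μ₀ I_d / (2πr) = 5.18×10^-9 T.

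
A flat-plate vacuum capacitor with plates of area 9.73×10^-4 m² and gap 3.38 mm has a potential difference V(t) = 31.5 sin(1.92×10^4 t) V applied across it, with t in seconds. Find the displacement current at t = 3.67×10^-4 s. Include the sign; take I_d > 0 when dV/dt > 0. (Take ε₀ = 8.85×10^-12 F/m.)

1.11×10^-6 A

dV/dt = (31.5)(1.92×10^4)·cos(7.0464) = 4.370×10^5 V/s.
I_d = C dV/dt with C = ε₀A/d = (8.85×10^-12)(9.73×10^-4)/(3.38×10^-3) = 2.548×10^-12 F, so I_d = (2.548×10^-12)(4.370×10^5) = 1.11×10^-6 A.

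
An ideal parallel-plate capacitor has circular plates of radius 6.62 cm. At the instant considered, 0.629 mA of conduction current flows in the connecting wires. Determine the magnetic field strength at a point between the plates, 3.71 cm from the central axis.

1.06×10^-9 T

By continuity the displacement current in the gap matches the conduction current: I_d = 6.29×10^-4 A.
For r < R the Ampère–Maxwell law gives B(2πr) = μ₀ I_d (r²/R²), so B = μ₀ I_d r/(2πR²) = (4π×10^-7)(6.29×10^-4)(0.0371)/(2π·0.0662²) = 1.06×10^-9 T.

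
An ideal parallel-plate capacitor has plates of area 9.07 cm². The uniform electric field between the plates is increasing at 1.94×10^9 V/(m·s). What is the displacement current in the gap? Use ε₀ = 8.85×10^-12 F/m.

With a uniform field, Φ_E = EA, so I_d = ε₀ A dE/dt = 1.56×10^-5 A.

1.56×10^-5 A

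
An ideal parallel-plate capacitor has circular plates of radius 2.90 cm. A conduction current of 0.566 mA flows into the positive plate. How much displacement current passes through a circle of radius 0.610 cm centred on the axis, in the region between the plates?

2.50×10^-5 A

No conduction current crosses the gap, so I_d there equals the 5.66×10^-4 A in the leads.
Since J_d is uniform, the enclosed fraction is (r/R)² = 0.04424, giving I_d,enc = 2.50×10^-5 A.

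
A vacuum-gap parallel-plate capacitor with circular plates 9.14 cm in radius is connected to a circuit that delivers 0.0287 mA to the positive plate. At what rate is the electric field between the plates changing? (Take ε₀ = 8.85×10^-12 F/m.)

1.24×10^8 V/(m·s)

The displacement current between the plates equals the conduction current, I_d = 0.0287 mA.
Inverting I_d = ε₀ A dE/dt gives dE/dt = 2.87×10^-5 / (8.85×10^-12 · 0.02624) = 1.24×10^8 V/(m·s).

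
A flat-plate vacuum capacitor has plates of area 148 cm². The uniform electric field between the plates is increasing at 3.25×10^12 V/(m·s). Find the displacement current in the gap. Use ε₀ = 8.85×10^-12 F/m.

With a uniform field, Φ_E = EA, so I_d = ε₀ A dE/dt = 0.426 A.

0.426 A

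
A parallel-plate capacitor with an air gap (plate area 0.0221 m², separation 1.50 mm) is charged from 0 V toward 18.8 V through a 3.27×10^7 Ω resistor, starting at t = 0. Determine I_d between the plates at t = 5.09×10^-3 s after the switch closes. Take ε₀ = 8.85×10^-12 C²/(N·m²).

C = ε₀A/d = (8.85×10^-12)(0.0221)/(1.50×10^-3) = 1.304×10^-10 F, so τ = RC = 4.264×10^-3 s.
The conduction current is I(t) = (V₀/R) e^(−t/τ), and the displacement current between the plates equals it.
t/τ = 1.194; I_d = (18.8/3.27×10^7) · e^(−1.194) = (5.749×10^-7)(0.3030) = 1.74×10^-7 A.

1.74×10^-7 A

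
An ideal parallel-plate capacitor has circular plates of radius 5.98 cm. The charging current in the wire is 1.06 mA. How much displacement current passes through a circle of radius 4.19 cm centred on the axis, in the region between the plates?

5.20×10^-4 A

Between the plates the displacement current equals the wire current: I_d = 1.06 mA = 1.06×10^-3 A.
Through an area πr² the displacement current is I_d·(πr²/πR²) = I_d (r/R)² = 5.20×10^-4 A.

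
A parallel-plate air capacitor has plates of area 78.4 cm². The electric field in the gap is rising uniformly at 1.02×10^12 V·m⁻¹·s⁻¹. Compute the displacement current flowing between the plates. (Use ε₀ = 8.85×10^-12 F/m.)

0.0708 A

The displacement current is ε₀ times dΦ_E/dt = ε₀ A dE/dt = (8.85×10^-12)(7.84×10^-3)(1.02×10^12) = 0.0708 A.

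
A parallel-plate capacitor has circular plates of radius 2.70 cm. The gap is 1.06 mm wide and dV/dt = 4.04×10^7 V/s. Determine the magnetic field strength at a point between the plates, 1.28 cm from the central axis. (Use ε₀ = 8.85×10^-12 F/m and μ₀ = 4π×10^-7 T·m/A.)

2.71×10^-9 T

I_d = C dV/dt with C = ε₀πR²/d = 1.912×10^-11 F, so I_d = (1.912×10^-11)(4.04×10^7) = 7.724×10^-4 A.
An Ampèrian loop of radius r encloses a fraction (r/R)² of I_d. Then B·2πr = μ₀ I_d (r/R)², giving B = μ₀ I_d r/(2πR²) = 2.71×10^-9 T.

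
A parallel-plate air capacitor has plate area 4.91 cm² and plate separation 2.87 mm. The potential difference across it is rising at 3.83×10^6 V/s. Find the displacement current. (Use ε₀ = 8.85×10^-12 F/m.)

The displacement current equals the charging current C dV/dt. With C = ε₀A/d = (8.85×10^-12)(4.91×10^-4)/(2.87×10^-3) = 1.514×10^-12 F, I_d = (1.514×10^-12)(3.83×10^6) = 5.80×10^-6 A.

5.80×10^-6 A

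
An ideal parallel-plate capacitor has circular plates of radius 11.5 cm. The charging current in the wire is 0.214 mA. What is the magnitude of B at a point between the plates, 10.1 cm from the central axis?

3.27×10^-10 T

By continuity the displacement current in the gap matches the conduction current: I_d = 2.14×10^-4 A.
∮B·dl = μ₀ I_d,enc with I_d,enc = I_d r²/R² = 1.651×10^-4 A; so B = μ₀ I_d,enc/(2πr) = 3.27×10^-10 T.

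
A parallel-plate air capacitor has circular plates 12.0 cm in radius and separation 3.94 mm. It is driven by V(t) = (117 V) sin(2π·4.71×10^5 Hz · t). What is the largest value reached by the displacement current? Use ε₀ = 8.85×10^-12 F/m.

0.0352 A

(dE/dt)_max = V₀ω/d = 8.787×10^10 V/(m·s); ω = 2πf = 2.959×10^6 rad/s.
I_d,max = ε₀ A (dE/dt)_max = (8.85×10^-12)(0.04524)(8.787×10^10) = 0.0352 A.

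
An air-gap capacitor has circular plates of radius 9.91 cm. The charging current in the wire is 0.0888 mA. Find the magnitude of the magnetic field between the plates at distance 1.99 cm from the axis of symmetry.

3.60×10^-11 T

No conduction current crosses the gap, so I_d there equals the 8.88×10^-5 A in the leads.
An Ampèrian loop of radius r encloses a fraction (r/R)² of I_d. Then B·2πr = μ₀ I_d (r/R)², giving B = μ₀ I_d r/(2πR²) = 3.60×10^-11 T.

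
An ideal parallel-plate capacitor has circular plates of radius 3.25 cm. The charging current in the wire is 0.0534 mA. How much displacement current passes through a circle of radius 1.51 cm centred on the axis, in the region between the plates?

Between the plates the displacement current equals the wire current: I_d = 0.0534 mA = 5.34×10^-5 A.
Through an area πr² the displacement current is I_d·(πr²/πR²) = I_d (r/R)² = 1.15×10^-5 A.

1.15×10^-5 A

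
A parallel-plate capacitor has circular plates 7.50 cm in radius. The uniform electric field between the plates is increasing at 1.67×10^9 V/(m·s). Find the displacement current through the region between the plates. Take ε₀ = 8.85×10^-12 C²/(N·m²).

The displacement current is ε₀ times dΦ_E/dt = ε₀ A dE/dt = (8.85×10^-12)(0.01767)(1.67×10^9) = 2.61×10^-4 A.

2.61×10^-4 A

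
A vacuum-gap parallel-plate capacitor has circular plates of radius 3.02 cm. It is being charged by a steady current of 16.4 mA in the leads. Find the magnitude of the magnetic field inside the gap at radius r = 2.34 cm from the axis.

By continuity the displacement current in the gap matches the conduction current: I_d = 0.0164 A.
∮B·dl = μ₀ I_d,enc with I_d,enc = I_d r²/R² = 9.846×10^-3 A; so B = μ₀ I_d,enc/(2πr) = 8.42×10^-8 T.

8.42×10^-8 T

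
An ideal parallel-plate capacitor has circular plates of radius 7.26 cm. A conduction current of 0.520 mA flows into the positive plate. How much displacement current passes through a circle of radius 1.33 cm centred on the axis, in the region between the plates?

1.75×10^-5 A

By continuity the displacement current in the gap matches the conduction current: I_d = 5.20×10^-4 A.
Since J_d is uniform, the enclosed fraction is (r/R)² = 0.03356, giving I_d,enc = 1.75×10^-5 A.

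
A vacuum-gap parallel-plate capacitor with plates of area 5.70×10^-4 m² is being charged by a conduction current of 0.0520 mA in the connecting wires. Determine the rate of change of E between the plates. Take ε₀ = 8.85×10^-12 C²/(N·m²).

By continuity, I_d in the gap equals the 0.0520 mA flowing in the wire.
Then dE/dt = I_d/(ε₀A) = 1.03×10^10 V/(m·s).

1.03×10^10 V/(m·s)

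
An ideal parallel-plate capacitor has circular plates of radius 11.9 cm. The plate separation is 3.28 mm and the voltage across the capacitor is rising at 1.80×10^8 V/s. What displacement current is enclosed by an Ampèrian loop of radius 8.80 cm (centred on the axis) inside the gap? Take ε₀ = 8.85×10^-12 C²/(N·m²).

dE/dt = (dV/dt)/d = 5.488×10^10 V/(m·s); I_d = ε₀(πR²)(dE/dt) = (8.85×10^-12)(0.04449)(5.488×10^10) = 0.02161 A.
Through an area πr² the displacement current is I_d·(πr²/πR²) = I_d (r/R)² = 0.0118 A.

0.0118 A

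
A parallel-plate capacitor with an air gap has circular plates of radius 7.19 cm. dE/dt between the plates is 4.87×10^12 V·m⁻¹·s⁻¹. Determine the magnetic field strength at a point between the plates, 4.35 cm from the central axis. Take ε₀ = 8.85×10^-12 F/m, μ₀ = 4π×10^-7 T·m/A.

Through the whole plate area (πR² = 0.01624 m²), I_d = ε₀ πR² dE/dt = 0.6999 A.
∮B·dl = μ₀ I_d,enc with I_d,enc = I_d r²/R² = 0.2562 A; so B = μ₀ I_d,enc/(2πr) = 1.18×10^-6 T.

1.18×10^-6 T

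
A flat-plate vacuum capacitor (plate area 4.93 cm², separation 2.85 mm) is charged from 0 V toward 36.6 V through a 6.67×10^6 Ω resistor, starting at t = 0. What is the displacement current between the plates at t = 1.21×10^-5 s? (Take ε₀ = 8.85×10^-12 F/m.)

1.68×10^-6 A

C = ε₀A/d = (8.85×10^-12)(4.93×10^-4)/(2.85×10^-3) = 1.531×10^-12 F, so τ = RC = 1.021×10^-5 s.
The conduction current is I(t) = (V₀/R) e^(−t/τ), and the displacement current between the plates equals it.
t/τ = 1.185; I_d = (36.6/6.67×10^6) · e^(−1.185) = (5.487×10^-6)(0.3057) = 1.68×10^-6 A.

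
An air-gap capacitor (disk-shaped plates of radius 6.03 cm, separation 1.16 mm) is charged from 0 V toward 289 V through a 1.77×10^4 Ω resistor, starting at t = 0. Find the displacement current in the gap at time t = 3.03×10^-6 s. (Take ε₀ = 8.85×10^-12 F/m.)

2.29×10^-3 A

With C = ε₀A/d = (8.85×10^-12)(0.01142)/(1.16×10^-3) = 8.713×10^-11 F, the time constant is τ = RC = 1.542×10^-6 s, so t/τ = 1.965 and e^(−t/τ) = 0.1402.
I_d = I_cond = (V₀/R) e^(−t/τ) = (0.01633)(0.1402) = 2.29×10^-3 A.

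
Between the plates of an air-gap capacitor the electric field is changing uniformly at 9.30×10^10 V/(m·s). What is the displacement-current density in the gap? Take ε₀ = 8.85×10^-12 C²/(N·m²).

J_d = ε₀ dE/dt = (8.85×10^-12)(9.30×10^10) = 0.823 A/m².

0.823 A/m²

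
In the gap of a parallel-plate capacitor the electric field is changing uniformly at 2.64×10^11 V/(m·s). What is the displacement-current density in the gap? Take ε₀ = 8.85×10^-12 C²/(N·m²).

J_d = ε₀ dE/dt = (8.85×10^-12)(2.64×10^11) = 2.34 A/m².

2.34 A/m²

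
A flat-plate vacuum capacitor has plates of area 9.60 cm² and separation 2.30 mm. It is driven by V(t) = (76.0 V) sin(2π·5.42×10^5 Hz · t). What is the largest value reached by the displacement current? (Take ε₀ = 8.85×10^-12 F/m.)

The displacement current equals the conduction current C dV/dt, which peaks at C V₀ ω.
With C = ε₀A/d = (8.85×10^-12)(9.60×10^-4)/(2.30×10^-3) = 3.694×10^-12 F and ω = 2πf = 3.405×10^6 rad/s, I_d,max = (3.694×10^-12)(76.0)(3.405×10^6) = 9.56×10^-4 A.

9.56×10^-4 A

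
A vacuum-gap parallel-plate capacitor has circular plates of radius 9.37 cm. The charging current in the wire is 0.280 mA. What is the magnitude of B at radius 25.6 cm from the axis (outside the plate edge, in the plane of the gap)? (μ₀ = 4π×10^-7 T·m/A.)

2.19×10^-10 T

No conduction current crosses the gap, so I_d there equals the 2.80×10^-4 A in the leads.
With r > R the enclosed displacement current is the full I_d; B = μ₀ I_d / (2πr) = 2.19×10^-10 T.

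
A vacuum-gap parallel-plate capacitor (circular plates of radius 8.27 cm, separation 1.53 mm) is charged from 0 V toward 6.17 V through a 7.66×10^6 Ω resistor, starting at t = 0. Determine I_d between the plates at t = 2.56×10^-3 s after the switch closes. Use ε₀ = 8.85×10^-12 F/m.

With C = ε₀A/d = (8.85×10^-12)(0.02149)/(1.53×10^-3) = 1.243×10^-10 F, the time constant is τ = RC = 9.521×10^-4 s, so t/τ = 2.689 and e^(−t/τ) = 0.06795.
I_d = I_cond = (V₀/R) e^(−t/τ) = (8.055×10^-7)(0.06795) = 5.47×10^-8 A.

5.47×10^-8 A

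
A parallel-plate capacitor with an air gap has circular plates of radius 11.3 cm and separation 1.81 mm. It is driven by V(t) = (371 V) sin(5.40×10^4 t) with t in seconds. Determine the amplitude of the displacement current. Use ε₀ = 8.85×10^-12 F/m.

3.93×10^-3 A

C = ε₀A/d = (8.85×10^-12)(0.04011)/(1.81×10^-3) = 1.961×10^-10 F; ω = 5.40×10^4 rad/s.
I_d = C dV/dt, so |I_d|_max = C V₀ ω = (1.961×10^-10)(371)(5.40×10^4) = 3.93×10^-3 A.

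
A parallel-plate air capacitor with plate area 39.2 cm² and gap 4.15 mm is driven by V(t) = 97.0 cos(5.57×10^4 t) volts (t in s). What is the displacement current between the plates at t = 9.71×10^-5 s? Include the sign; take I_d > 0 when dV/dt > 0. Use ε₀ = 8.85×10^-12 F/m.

3.47×10^-5 A

dV/dt = (97.0)(5.57×10^4)·−sin(5.40847) = 4.146×10^6 V/s.
I_d = C dV/dt with C = ε₀A/d = (8.85×10^-12)(3.92×10^-3)/(4.15×10^-3) = 8.360×10^-12 F, so I_d = (8.360×10^-12)(4.146×10^6) = 3.47×10^-5 A.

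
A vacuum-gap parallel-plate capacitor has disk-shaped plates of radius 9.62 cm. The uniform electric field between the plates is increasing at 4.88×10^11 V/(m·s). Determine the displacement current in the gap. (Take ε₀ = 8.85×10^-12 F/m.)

I_d = ε₀ A (dE/dt) = (8.85×10^-12)(0.02907 m²)(4.88×10^11) = 0.126 A.

0.126 A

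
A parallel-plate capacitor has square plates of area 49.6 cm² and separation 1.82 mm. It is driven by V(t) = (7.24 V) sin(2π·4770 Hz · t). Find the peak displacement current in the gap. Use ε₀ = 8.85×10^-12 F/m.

(dE/dt)_max = V₀ω/d = 1.192×10^8 V/(m·s); ω = 2πf = 2.997×10^4 rad/s.
I_d,max = ε₀ A (dE/dt)_max = (8.85×10^-12)(4.96×10^-3)(1.192×10^8) = 5.23×10^-6 A.

5.23×10^-6 A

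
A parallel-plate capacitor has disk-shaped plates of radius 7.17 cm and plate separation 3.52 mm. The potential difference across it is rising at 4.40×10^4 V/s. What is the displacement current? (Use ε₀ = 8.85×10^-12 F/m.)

E = V/d so dE/dt = (dV/dt)/d = 1.250×10^7 V/(m·s), and I_d = ε₀ A dE/dt = (8.85×10^-12)(0.01615)(1.250×10^7) = 1.79×10^-6 A.

1.79×10^-6 A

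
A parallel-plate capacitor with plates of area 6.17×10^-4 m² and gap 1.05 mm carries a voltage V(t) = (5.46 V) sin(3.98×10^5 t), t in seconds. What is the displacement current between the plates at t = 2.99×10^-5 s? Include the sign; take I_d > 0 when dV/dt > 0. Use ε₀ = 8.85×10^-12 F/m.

C = ε₀A/d = (8.85×10^-12)(6.17×10^-4)/(1.05×10^-3) = 5.200×10^-12 F. dV/dt = V₀ω·cos(ωt); at ωt = 11.9002 rad this factor is 0.7862.
I_d = C dV/dt = (5.200×10^-12)(5.46)(3.98×10^5)(0.7862) = 8.88×10^-6 A.

8.88×10^-6 A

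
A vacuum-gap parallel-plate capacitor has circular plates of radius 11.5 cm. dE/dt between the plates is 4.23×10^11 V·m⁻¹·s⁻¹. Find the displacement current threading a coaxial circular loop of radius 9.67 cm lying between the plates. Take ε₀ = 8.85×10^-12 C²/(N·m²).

Total displacement current: I_d = ε₀(πR²)(dE/dt) = (8.85×10^-12)(0.04155)(4.23×10^11) = 0.1555 A.
Through an area πr² the displacement current is I_d·(πr²/πR²) = I_d (r/R)² = 0.110 A.

0.110 A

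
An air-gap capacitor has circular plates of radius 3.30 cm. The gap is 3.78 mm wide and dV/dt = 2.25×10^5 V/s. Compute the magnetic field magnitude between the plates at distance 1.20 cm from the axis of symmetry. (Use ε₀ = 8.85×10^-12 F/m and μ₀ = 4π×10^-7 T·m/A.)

With E = V/d, dE/dt = 5.952×10^7 V/(m·s) and πR² = 3.421×10^-3 m², giving I_d = ε₀ πR² dE/dt = 1.802×10^-6 A.
For r < R the Ampère–Maxwell law gives B(2πr) = μ₀ I_d (r²/R²), so B = μ₀ I_d r/(2πR²) = (4π×10^-7)(1.802×10^-6)(0.0120)/(2π·0.0330²) = 3.97×10^-12 T.

3.97×10^-12 T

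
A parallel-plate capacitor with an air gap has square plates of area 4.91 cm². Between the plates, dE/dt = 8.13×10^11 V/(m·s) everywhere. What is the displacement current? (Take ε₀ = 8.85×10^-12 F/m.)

3.53×10^-3 A

I_d = ε₀ A (dE/dt) = (8.85×10^-12)(4.91×10^-4 m²)(8.13×10^11) = 3.53×10^-3 A.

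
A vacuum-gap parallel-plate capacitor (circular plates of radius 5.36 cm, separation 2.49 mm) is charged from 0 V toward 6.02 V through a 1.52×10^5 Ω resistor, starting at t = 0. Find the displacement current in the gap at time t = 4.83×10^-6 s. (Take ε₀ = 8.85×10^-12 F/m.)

1.47×10^-5 A

C = ε₀A/d = (8.85×10^-12)(9.026×10^-3)/(2.49×10^-3) = 3.208×10^-11 F, so τ = RC = 4.876×10^-6 s.
The conduction current is I(t) = (V₀/R) e^(−t/τ), and the displacement current between the plates equals it.
t/τ = 0.9906; I_d = (6.02/1.52×10^5) · e^(−0.9906) = (3.961×10^-5)(0.3714) = 1.47×10^-5 A.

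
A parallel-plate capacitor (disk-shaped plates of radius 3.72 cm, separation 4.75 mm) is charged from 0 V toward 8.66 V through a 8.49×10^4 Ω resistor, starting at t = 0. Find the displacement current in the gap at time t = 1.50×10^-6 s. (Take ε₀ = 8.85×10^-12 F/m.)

C = ε₀A/d = (8.85×10^-12)(4.347×10^-3)/(4.75×10^-3) = 8.099×10^-12 F, so τ = RC = 6.876×10^-7 s.
The conduction current is I(t) = (V₀/R) e^(−t/τ), and the displacement current between the plates equals it.
t/τ = 2.182; I_d = (8.66/8.49×10^4) · e^(−2.182) = (1.020×10^-4)(0.1128) = 1.15×10^-5 A.

1.15×10^-5 A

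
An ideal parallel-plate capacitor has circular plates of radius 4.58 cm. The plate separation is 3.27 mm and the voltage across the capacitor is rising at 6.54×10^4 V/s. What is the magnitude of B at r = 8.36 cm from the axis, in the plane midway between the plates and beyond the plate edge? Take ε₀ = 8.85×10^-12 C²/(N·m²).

I_d = C dV/dt with C = ε₀πR²/d = 1.784×10^-11 F, so I_d = (1.784×10^-11)(6.54×10^4) = 1.167×10^-6 A.
Outside the plates the loop encloses all of I_d, so B·2πr = μ₀ I_d and B = 2.79×10^-12 T.

2.79×10^-12 T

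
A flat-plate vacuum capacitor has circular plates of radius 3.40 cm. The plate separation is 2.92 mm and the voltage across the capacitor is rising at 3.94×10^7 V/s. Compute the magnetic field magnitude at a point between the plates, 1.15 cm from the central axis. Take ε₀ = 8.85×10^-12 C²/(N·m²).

dE/dt = (dV/dt)/d = 1.349×10^10 V/(m·s); I_d = ε₀(πR²)(dE/dt) = (8.85×10^-12)(3.632×10^-3)(1.349×10^10) = 4.336×10^-4 A.
∮B·dl = μ₀ I_d,enc with I_d,enc = I_d r²/R² = 4.961×10^-5 A; so B = μ₀ I_d,enc/(2πr) = 8.63×10^-10 T.

8.63×10^-10 T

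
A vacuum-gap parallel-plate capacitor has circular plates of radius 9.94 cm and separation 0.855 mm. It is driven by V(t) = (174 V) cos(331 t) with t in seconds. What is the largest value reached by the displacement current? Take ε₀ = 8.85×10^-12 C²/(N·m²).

C = ε₀A/d = (8.85×10^-12)(0.03104)/(8.55×10^-4) = 3.213×10^-10 F; ω = 331 rad/s.
I_d = C dV/dt, so |I_d|_max = C V₀ ω = (3.213×10^-10)(174)(331) = 1.85×10^-5 A.

1.85×10^-5 A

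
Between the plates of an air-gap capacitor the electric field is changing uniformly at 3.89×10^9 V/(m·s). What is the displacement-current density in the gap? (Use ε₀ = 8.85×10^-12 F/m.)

0.0344 A/m²

The displacement-current density is ε₀ ∂E/∂t = (8.85×10^-12)(3.89×10^9) = 0.0344 A/m².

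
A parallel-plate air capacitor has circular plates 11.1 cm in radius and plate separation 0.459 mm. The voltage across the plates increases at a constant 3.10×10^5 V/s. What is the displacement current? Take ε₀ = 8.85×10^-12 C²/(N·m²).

2.31×10^-4 A

The displacement current equals the charging current C dV/dt. With C = ε₀A/d = (8.85×10^-12)(0.03871)/(4.59×10^-4) = 7.464×10^-10 F, I_d = (7.464×10^-10)(3.10×10^5) = 2.31×10^-4 A.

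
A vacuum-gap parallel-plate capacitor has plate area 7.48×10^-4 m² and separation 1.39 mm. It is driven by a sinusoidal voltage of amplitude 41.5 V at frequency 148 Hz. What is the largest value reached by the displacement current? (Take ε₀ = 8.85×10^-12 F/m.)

1.84×10^-7 A

(dE/dt)_max = V₀ω/d = 2.776×10^7 V/(m·s); ω = 2πf = 929.9 rad/s.
I_d,max = ε₀ A (dE/dt)_max = (8.85×10^-12)(7.48×10^-4)(2.776×10^7) = 1.84×10^-7 A.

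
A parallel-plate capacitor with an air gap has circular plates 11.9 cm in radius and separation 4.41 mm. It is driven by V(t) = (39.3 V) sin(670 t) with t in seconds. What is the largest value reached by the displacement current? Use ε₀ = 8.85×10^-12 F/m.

2.35×10^-6 A

C = ε₀A/d = (8.85×10^-12)(0.04449)/(4.41×10^-3) = 8.928×10^-11 F; ω = 670 rad/s.
I_d = C dV/dt, so |I_d|_max = C V₀ ω = (8.928×10^-11)(39.3)(670) = 2.35×10^-6 A.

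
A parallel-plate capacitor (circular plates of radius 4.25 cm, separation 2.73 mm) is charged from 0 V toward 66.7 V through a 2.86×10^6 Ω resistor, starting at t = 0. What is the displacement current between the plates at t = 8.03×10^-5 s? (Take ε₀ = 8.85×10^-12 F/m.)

5.07×10^-6 A

With C = ε₀A/d = (8.85×10^-12)(5.675×10^-3)/(2.73×10^-3) = 1.840×10^-11 F, the time constant is τ = RC = 5.262×10^-5 s, so t/τ = 1.526 and e^(−t/τ) = 0.2174.
I_d = I_cond = (V₀/R) e^(−t/τ) = (2.332×10^-5)(0.2174) = 5.07×10^-6 A.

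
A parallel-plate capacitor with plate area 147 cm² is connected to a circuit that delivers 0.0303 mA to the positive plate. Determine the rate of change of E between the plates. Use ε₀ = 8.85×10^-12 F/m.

2.33×10^8 V/(m·s)

The displacement current between the plates equals the conduction current, I_d = 0.0303 mA.
Then dE/dt = I_d/(ε₀A) = 2.33×10^8 V/(m·s).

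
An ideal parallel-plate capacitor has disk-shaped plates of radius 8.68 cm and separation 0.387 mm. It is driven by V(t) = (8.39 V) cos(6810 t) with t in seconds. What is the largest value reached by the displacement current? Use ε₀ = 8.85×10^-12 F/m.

The displacement current equals the conduction current C dV/dt, which peaks at C V₀ ω.
With C = ε₀A/d = (8.85×10^-12)(0.02367)/(3.87×10^-4) = 5.413×10^-10 F and ω = 6810 rad/s, I_d,max = (5.413×10^-10)(8.39)(6810) = 3.09×10^-5 A.

3.09×10^-5 A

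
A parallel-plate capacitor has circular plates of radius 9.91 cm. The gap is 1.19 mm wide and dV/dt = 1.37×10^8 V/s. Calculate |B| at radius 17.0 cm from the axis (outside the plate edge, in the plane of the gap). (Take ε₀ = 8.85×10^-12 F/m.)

3.70×10^-8 T

With E = V/d, dE/dt = 1.151×10^11 V/(m·s) and πR² = 0.03085 m², giving I_d = ε₀ πR² dE/dt = 0.03142 A.
For r ≥ R the full I_d is enclosed: B = μ₀ I_d/(2πr) = (4π×10^-7)(0.03142)/(2π·0.170) = 3.70×10^-8 T.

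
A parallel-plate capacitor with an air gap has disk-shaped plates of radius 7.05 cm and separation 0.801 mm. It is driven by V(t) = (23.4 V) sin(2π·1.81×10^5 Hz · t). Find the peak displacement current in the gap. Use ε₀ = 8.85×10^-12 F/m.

4.59×10^-3 A

(dE/dt)_max = V₀ω/d = 3.322×10^10 V/(m·s); ω = 2πf = 1.137×10^6 rad/s.
I_d,max = ε₀ A (dE/dt)_max = (8.85×10^-12)(0.01561)(3.322×10^10) = 4.59×10^-3 A.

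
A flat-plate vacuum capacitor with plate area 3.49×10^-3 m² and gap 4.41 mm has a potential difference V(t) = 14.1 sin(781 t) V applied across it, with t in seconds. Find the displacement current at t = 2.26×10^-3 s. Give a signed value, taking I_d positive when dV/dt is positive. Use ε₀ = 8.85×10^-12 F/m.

dE/dt = (V₀ω/d)·cos(ωt) with ωt = 1.76506 rad: (14.1)(781)(-0.1930)/(4.41×10^-3) = -4.819×10^5 V/(m·s).
I_d = ε₀ A dE/dt = (8.85×10^-12)(3.49×10^-3)(-4.819×10^5) = -1.49×10^-8 A.

-1.49×10^-8 A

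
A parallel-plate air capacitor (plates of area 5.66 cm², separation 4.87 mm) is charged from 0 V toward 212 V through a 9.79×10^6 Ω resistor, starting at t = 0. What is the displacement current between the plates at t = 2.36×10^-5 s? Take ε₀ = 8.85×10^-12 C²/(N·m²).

2.08×10^-6 A

C = ε₀A/d = (8.85×10^-12)(5.66×10^-4)/(4.87×10^-3) = 1.029×10^-12 F, so τ = RC = 1.007×10^-5 s.
The conduction current is I(t) = (V₀/R) e^(−t/τ), and the displacement current between the plates equals it.
t/τ = 2.344; I_d = (212/9.79×10^6) · e^(−2.344) = (2.165×10^-5)(0.09594) = 2.08×10^-6 A.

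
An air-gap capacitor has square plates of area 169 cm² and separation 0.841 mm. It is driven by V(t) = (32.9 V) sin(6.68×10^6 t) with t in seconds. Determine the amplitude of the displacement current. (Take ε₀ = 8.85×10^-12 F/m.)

0.0391 A

(dE/dt)_max = V₀ω/d = 2.613×10^11 V/(m·s); ω = 6.68×10^6 rad/s.
I_d,max = ε₀ A (dE/dt)_max = (8.85×10^-12)(0.0169)(2.613×10^11) = 0.0391 A.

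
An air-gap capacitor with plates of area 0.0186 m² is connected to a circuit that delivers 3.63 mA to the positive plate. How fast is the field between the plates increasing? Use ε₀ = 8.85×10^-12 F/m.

2.21×10^10 V/(m·s)

The displacement current between the plates equals the conduction current, I_d = 3.63 mA.
Since I_d = ε₀ A dE/dt, dE/dt = I_d/(ε₀A) = (3.63×10^-3)/((8.85×10^-12)(0.0186)) = 2.21×10^10 V/(m·s).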